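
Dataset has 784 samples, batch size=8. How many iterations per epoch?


Iterations per epoch = dataset_size / batch_size
= 784 / 8
= 98

98


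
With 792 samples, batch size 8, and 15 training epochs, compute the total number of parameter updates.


Iterations per epoch = 792 / 8 = 99
Total updates = iterations_per_epoch * epochs
= 99 * 15
= 1485

1485


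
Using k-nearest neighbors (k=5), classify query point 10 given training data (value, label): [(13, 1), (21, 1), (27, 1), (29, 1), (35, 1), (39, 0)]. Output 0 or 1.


Distances from query 10:
Point 13 (class 1): distance = 3
Point 21 (class 1): distance = 11
Point 27 (class 1): distance = 17
Point 29 (class 1): distance = 19
Point 35 (class 1): distance = 25
K=5 nearest neighbors: classes = [1, 1, 1, 1, 1]
Votes for class 1: 5 / 5
Majority vote => class 1

1


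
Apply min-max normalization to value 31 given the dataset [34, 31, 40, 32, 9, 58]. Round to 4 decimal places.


Min = 9, Max = 58
Range = 58 - 9 = 49
Scaled = (x - min) / (max - min)
= (31 - 9) / 49
= 22 / 49
= 0.4490

0.4490


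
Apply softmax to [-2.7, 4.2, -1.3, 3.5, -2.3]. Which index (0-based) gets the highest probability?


Softmax is a monotonic transformation, so it preserves the argmax.
We need to find the index of the maximum logit.
Index 0: -2.7
Index 1: 4.2
Index 2: -1.3
Index 3: 3.5
Index 4: -2.3
Maximum logit = 4.2 at index 1

1


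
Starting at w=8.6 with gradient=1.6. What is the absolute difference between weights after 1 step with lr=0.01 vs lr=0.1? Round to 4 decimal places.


With lr=0.01: w_new = 8.6 - 0.01 * 1.6 = 8.584
With lr=0.1: w_new = 8.6 - 0.1 * 1.6 = 8.44
Absolute difference = |8.584 - 8.44|
= 0.1440

0.1440


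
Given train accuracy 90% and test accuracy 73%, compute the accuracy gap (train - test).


Gap = train_accuracy - test_accuracy
= 90 - 73
= 17%
This gap suggests the model is overfitting.

17


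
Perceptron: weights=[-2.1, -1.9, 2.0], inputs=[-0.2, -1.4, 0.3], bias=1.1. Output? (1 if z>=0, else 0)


z = w . x + b
= -2.1*-0.2 + -1.9*-1.4 + 2.0*0.3 + 1.1
= 0.42 + 2.66 + 0.6 + 1.1
= 3.68 + 1.1
= 4.78
Since z = 4.78 >= 0, output = 1

1


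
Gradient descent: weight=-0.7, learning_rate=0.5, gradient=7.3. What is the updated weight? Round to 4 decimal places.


w_new = w_old - lr * gradient
= -0.7 - 0.5 * 7.3
= -0.7 - (3.65)
= -4.3500

-4.3500


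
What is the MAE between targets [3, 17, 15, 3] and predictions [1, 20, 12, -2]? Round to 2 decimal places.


Absolute errors: [2, 3, 3, 5]
Sum of absolute errors = 13
MAE = 13 / 4 = 3.25

3.25


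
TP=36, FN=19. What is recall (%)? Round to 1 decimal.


Recall = TP / (TP + FN) * 100
= 36 / (36 + 19)
= 36 / 55
= 0.6545
= 65.5%

65.5


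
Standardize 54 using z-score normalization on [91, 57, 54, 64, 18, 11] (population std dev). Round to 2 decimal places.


Mean = (91 + 57 + 54 + 64 + 18 + 11) / 6 = 49.1667
Variance = sum((x_i - mean)^2) / n = 747.1389
Std = sqrt(747.1389) = 27.3338
Z = (x - mean) / std
= (54 - 49.1667) / 27.3338
= 4.8333 / 27.3338
= 0.18

0.18


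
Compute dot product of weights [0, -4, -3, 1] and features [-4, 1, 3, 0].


Element-wise products:
0 * -4 = 0
-4 * 1 = -4
-3 * 3 = -9
1 * 0 = 0
Sum = 0 + -4 + -9 + 0
= -13

-13


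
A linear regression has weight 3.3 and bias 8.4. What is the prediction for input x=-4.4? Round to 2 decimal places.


y = 3.3 * -4.4 + (8.4)
= -14.52 + (8.4)
= -6.12

-6.12


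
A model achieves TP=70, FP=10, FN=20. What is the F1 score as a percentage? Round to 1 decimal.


Precision = TP / (TP + FP) = 70 / 80 = 0.875
Recall = TP / (TP + FN) = 70 / 90 = 0.7778
F1 = 2 * P * R / (P + R)
= 2 * 0.875 * 0.7778 / (0.875 + 0.7778)
= 1.3611 / 1.6528
= 0.8235
As percentage: 82.4%

82.4


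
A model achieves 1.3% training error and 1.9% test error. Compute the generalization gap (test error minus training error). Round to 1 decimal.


Generalization gap = test_error - train_error
= 1.9 - 1.3
= 0.6%
A small gap suggests good generalization.

0.6


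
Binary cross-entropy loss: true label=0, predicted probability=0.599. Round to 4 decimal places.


For y=0: Loss = -log(1-p)
= -log(1 - 0.599)
= -log(0.401)
= -(-0.9138)
= 0.9138

0.9138


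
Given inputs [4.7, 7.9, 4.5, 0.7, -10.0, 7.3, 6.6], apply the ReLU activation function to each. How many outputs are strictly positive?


ReLU(x) = max(0, x) for each element:
ReLU(4.7) = 4.7
ReLU(7.9) = 7.9
ReLU(4.5) = 4.5
ReLU(0.7) = 0.7
ReLU(-10.0) = 0
ReLU(7.3) = 7.3
ReLU(6.6) = 6.6
Active neurons (>0): 6

6


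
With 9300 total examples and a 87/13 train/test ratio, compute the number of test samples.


Train samples = 9300 * 87% = 8091
Test samples = 9300 - 8091
= 1209

1209


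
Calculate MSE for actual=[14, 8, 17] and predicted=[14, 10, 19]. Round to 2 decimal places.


Differences: [0, -2, -2]
Squared errors: [0, 4, 4]
Sum of squared errors = 8
MSE = 8 / 3 = 2.67

2.67


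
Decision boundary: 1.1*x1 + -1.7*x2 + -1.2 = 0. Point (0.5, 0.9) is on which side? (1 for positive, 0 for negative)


Compute 1.1 * 0.5 + -1.7 * 0.9 + -1.2
= 0.55 + -1.53 + -1.2
= -2.18
Since -2.18 < 0, the point is on the negative side.

0


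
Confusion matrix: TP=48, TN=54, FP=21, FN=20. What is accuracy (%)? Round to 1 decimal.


Accuracy = (TP + TN) / (TP + TN + FP + FN) * 100
= (48 + 54) / (48 + 54 + 21 + 20)
= 102 / 143
= 0.7133
= 71.3%

71.3


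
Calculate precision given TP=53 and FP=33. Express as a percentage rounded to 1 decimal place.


Precision = TP / (TP + FP) * 100
= 53 / (53 + 33)
= 53 / 86
= 0.6163
= 61.6%

61.6


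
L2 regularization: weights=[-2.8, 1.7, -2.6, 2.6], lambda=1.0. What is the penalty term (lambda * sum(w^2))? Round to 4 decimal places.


Squaring each weight:
(-2.8)^2 = 7.84
1.7^2 = 2.89
(-2.6)^2 = 6.76
2.6^2 = 6.76
Sum of squares = 24.25
Penalty = 1.0 * 24.25 = 24.2500

24.2500


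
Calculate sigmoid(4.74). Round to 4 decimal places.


sigmoid(z) = 1 / (1 + exp(-z))
exp(-(4.74)) = exp(-4.74) = 0.0087
1 + 0.0087 = 1.0087
1 / 1.0087 = 0.9913

0.9913


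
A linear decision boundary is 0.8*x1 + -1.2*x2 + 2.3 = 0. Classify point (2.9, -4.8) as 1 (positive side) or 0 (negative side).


Compute 0.8 * 2.9 + -1.2 * -4.8 + 2.3
= 2.32 + 5.76 + 2.3
= 10.38
Since 10.38 >= 0, the point is on the positive side.

1


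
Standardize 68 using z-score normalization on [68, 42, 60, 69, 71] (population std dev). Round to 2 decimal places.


Mean = (68 + 42 + 60 + 69 + 71) / 5 = 62.0
Variance = sum((x_i - mean)^2) / n = 114.0
Std = sqrt(114.0) = 10.6771
Z = (x - mean) / std
= (68 - 62.0) / 10.6771
= 6.0 / 10.6771
= 0.56

0.56


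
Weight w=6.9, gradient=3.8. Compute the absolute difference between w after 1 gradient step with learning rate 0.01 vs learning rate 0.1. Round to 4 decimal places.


With lr=0.01: w_new = 6.9 - 0.01 * 3.8 = 6.862
With lr=0.1: w_new = 6.9 - 0.1 * 3.8 = 6.52
Absolute difference = |6.862 - 6.52|
= 0.3420

0.3420


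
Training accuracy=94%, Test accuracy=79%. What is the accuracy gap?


Gap = train_accuracy - test_accuracy
= 94 - 79
= 15%
This gap suggests the model is overfitting.

15


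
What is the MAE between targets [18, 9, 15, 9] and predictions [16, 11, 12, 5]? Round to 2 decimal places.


Absolute errors: [2, 2, 3, 4]
Sum of absolute errors = 11
MAE = 11 / 4 = 2.75

2.75


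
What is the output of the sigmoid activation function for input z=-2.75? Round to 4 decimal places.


sigmoid(z) = 1 / (1 + exp(-z))
exp(-(-2.75)) = exp(2.75) = 15.6426
1 + 15.6426 = 16.6426
1 / 16.6426 = 0.0601

0.0601


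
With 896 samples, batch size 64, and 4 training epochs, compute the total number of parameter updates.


Iterations per epoch = 896 / 64 = 14
Total updates = iterations_per_epoch * epochs
= 14 * 4
= 56

56


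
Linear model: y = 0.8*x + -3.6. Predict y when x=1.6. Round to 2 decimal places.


y = 0.8 * 1.6 + (-3.6)
= 1.28 + (-3.6)
= -2.32

-2.32


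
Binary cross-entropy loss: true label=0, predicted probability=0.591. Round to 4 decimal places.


For y=0: Loss = -log(1-p)
= -log(1 - 0.591)
= -log(0.409)
= -(-0.894)
= 0.8940

0.8940


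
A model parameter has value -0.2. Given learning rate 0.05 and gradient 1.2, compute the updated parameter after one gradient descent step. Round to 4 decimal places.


w_new = w_old - lr * gradient
= -0.2 - 0.05 * 1.2
= -0.2 - (0.06)
= -0.2600

-0.2600


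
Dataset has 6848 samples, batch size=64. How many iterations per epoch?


Iterations per epoch = dataset_size / batch_size
= 6848 / 64
= 107

107


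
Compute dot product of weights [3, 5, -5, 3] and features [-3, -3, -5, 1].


Element-wise products:
3 * -3 = -9
5 * -3 = -15
-5 * -5 = 25
3 * 1 = 3
Sum = -9 + -15 + 25 + 3
= 4

4


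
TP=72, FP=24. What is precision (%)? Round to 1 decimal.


Precision = TP / (TP + FP) * 100
= 72 / (72 + 24)
= 72 / 96
= 0.75
= 75.0%

75.0


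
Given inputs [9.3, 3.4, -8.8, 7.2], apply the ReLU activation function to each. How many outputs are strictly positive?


ReLU(x) = max(0, x) for each element:
ReLU(9.3) = 9.3
ReLU(3.4) = 3.4
ReLU(-8.8) = 0
ReLU(7.2) = 7.2
Active neurons (>0): 3

3


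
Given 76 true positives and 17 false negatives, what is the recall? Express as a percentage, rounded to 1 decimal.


Recall = TP / (TP + FN) * 100
= 76 / (76 + 17)
= 76 / 93
= 0.8172
= 81.7%

81.7


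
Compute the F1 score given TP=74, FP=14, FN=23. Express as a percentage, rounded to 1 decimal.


Precision = TP / (TP + FP) = 74 / 88 = 0.8409
Recall = TP / (TP + FN) = 74 / 97 = 0.7629
F1 = 2 * P * R / (P + R)
= 2 * 0.8409 * 0.7629 / (0.8409 + 0.7629)
= 1.283 / 1.6038
= 0.8
As percentage: 80.0%

80.0


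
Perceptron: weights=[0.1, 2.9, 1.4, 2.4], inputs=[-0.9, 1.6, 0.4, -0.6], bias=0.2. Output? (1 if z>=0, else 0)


z = w . x + b
= 0.1*-0.9 + 2.9*1.6 + 1.4*0.4 + 2.4*-0.6 + 0.2
= -0.09 + 4.64 + 0.56 + -1.44 + 0.2
= 3.67 + 0.2
= 3.87
Since z = 3.87 >= 0, output = 1

1


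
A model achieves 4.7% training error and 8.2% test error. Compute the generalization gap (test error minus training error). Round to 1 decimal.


Generalization gap = test_error - train_error
= 8.2 - 4.7
= 3.5%
A moderate gap.

3.5


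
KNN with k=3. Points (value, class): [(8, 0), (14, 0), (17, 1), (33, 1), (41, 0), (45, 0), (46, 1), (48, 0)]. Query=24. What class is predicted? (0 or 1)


Distances from query 24:
Point 17 (class 1): distance = 7
Point 33 (class 1): distance = 9
Point 14 (class 0): distance = 10
K=3 nearest neighbors: classes = [1, 1, 0]
Votes for class 1: 2 / 3
Majority vote => class 1

1


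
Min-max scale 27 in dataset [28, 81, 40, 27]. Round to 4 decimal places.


Min = 27, Max = 81
Range = 81 - 27 = 54
Scaled = (x - min) / (max - min)
= (27 - 27) / 54
= 0 / 54
= 0.0000

0.0000


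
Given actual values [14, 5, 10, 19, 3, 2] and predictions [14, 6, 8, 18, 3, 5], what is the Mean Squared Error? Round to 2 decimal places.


Differences: [0, -1, 2, 1, 0, -3]
Squared errors: [0, 1, 4, 1, 0, 9]
Sum of squared errors = 15
MSE = 15 / 6 = 2.50

2.50


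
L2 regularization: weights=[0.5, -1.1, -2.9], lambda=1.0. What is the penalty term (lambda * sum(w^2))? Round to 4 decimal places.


Squaring each weight:
0.5^2 = 0.25
(-1.1)^2 = 1.21
(-2.9)^2 = 8.41
Sum of squares = 9.87
Penalty = 1.0 * 9.87 = 9.8700

9.8700


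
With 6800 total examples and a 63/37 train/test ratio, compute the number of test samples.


Train samples = 6800 * 63% = 4284
Test samples = 6800 - 4284
= 2516

2516


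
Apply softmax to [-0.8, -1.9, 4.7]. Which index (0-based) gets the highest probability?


Softmax is a monotonic transformation, so it preserves the argmax.
We need to find the index of the maximum logit.
Index 0: -0.8
Index 1: -1.9
Index 2: 4.7
Maximum logit = 4.7 at index 2

2


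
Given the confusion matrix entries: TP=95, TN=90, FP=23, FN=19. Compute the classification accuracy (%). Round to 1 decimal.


Accuracy = (TP + TN) / (TP + TN + FP + FN) * 100
= (95 + 90) / (95 + 90 + 23 + 19)
= 185 / 227
= 0.815
= 81.5%

81.5


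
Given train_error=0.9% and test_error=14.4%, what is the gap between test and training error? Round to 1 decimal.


Generalization gap = test_error - train_error
= 14.4 - 0.9
= 13.5%
A large gap suggests overfitting.

13.5


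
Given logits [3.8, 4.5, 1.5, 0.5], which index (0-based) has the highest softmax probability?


Softmax is a monotonic transformation, so it preserves the argmax.
We need to find the index of the maximum logit.
Index 0: 3.8
Index 1: 4.5
Index 2: 1.5
Index 3: 0.5
Maximum logit = 4.5 at index 1

1


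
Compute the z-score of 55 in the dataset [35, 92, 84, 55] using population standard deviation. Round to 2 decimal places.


Mean = (35 + 92 + 84 + 55) / 4 = 66.5
Variance = sum((x_i - mean)^2) / n = 520.25
Std = sqrt(520.25) = 22.809
Z = (x - mean) / std
= (55 - 66.5) / 22.809
= -11.5 / 22.809
= -0.50

-0.50


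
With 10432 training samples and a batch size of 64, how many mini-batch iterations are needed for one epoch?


Iterations per epoch = dataset_size / batch_size
= 10432 / 64
= 163

163


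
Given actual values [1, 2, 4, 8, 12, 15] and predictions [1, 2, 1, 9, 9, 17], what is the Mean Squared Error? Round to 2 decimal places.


Differences: [0, 0, 3, -1, 3, -2]
Squared errors: [0, 0, 9, 1, 9, 4]
Sum of squared errors = 23
MSE = 23 / 6 = 3.83

3.83


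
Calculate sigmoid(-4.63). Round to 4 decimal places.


sigmoid(z) = 1 / (1 + exp(-z))
exp(-(-4.63)) = exp(4.63) = 102.5141
1 + 102.5141 = 103.5141
1 / 103.5141 = 0.0097

0.0097


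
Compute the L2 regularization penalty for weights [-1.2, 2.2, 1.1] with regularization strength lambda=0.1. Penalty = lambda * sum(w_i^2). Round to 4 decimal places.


Squaring each weight:
(-1.2)^2 = 1.44
2.2^2 = 4.84
1.1^2 = 1.21
Sum of squares = 7.49
Penalty = 0.1 * 7.49 = 0.7490

0.7490


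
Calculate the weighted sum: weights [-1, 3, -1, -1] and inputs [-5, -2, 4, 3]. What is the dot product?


Element-wise products:
-1 * -5 = 5
3 * -2 = -6
-1 * 4 = -4
-1 * 3 = -3
Sum = 5 + -6 + -4 + -3
= -8

-8


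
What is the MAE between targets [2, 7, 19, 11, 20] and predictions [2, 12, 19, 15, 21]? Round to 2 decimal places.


Absolute errors: [0, 5, 0, 4, 1]
Sum of absolute errors = 10
MAE = 10 / 5 = 2.00

2.00


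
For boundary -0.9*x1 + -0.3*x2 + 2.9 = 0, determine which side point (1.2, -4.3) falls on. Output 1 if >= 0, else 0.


Compute -0.9 * 1.2 + -0.3 * -4.3 + 2.9
= -1.08 + 1.29 + 2.9
= 3.11
Since 3.11 >= 0, the point is on the positive side.

1


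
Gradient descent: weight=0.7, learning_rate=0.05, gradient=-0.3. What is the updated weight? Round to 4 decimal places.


w_new = w_old - lr * gradient
= 0.7 - 0.05 * -0.3
= 0.7 - (-0.015)
= 0.7150

0.7150


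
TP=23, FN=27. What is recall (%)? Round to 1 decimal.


Recall = TP / (TP + FN) * 100
= 23 / (23 + 27)
= 23 / 50
= 0.46
= 46.0%

46.0


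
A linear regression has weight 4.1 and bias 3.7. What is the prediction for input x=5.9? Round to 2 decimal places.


y = 4.1 * 5.9 + (3.7)
= 24.19 + (3.7)
= 27.89

27.89


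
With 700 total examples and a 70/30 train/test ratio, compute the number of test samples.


Train samples = 700 * 70% = 490
Test samples = 700 - 490
= 210

210


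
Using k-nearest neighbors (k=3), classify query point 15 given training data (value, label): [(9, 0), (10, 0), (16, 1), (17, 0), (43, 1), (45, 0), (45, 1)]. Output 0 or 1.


Distances from query 15:
Point 16 (class 1): distance = 1
Point 17 (class 0): distance = 2
Point 10 (class 0): distance = 5
K=3 nearest neighbors: classes = [1, 0, 0]
Votes for class 1: 1 / 3
Majority vote => class 0

0


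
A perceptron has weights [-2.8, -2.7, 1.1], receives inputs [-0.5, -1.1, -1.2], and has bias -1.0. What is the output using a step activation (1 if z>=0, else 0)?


z = w . x + b
= -2.8*-0.5 + -2.7*-1.1 + 1.1*-1.2 + -1.0
= 1.4 + 2.97 + -1.32 + -1.0
= 3.05 + -1.0
= 2.05
Since z = 2.05 >= 0, output = 1

1


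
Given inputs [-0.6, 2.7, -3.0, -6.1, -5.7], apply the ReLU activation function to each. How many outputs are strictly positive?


ReLU(x) = max(0, x) for each element:
ReLU(-0.6) = 0
ReLU(2.7) = 2.7
ReLU(-3.0) = 0
ReLU(-6.1) = 0
ReLU(-5.7) = 0
Active neurons (>0): 1

1


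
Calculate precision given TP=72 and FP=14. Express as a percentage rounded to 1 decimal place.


Precision = TP / (TP + FP) * 100
= 72 / (72 + 14)
= 72 / 86
= 0.8372
= 83.7%

83.7


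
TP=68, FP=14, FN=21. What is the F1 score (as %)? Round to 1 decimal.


Precision = TP / (TP + FP) = 68 / 82 = 0.8293
Recall = TP / (TP + FN) = 68 / 89 = 0.764
F1 = 2 * P * R / (P + R)
= 2 * 0.8293 * 0.764 / (0.8293 + 0.764)
= 1.2672 / 1.5933
= 0.7953
As percentage: 79.5%

79.5


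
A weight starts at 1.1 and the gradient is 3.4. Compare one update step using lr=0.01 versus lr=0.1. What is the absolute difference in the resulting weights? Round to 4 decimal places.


With lr=0.01: w_new = 1.1 - 0.01 * 3.4 = 1.066
With lr=0.1: w_new = 1.1 - 0.1 * 3.4 = 0.76
Absolute difference = |1.066 - 0.76|
= 0.3060

0.3060


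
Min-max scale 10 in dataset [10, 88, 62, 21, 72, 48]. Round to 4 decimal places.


Min = 10, Max = 88
Range = 88 - 10 = 78
Scaled = (x - min) / (max - min)
= (10 - 10) / 78
= 0 / 78
= 0.0000

0.0000


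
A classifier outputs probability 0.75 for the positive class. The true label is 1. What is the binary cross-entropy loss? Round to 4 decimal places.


For y=1: Loss = -log(p)
= -log(0.75)
= -(-0.2877)
= 0.2877

0.2877


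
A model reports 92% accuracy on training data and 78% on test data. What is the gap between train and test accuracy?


Gap = train_accuracy - test_accuracy
= 92 - 78
= 14%
This gap suggests the model is overfitting.

14


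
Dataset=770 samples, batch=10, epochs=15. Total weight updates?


Iterations per epoch = 770 / 10 = 77
Total updates = iterations_per_epoch * epochs
= 77 * 15
= 1155

1155


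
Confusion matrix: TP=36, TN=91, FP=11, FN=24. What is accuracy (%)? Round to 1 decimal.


Accuracy = (TP + TN) / (TP + TN + FP + FN) * 100
= (36 + 91) / (36 + 91 + 11 + 24)
= 127 / 162
= 0.784
= 78.4%

78.4


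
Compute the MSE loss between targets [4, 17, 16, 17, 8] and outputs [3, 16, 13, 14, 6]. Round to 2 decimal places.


Differences: [1, 1, 3, 3, 2]
Squared errors: [1, 1, 9, 9, 4]
Sum of squared errors = 24
MSE = 24 / 5 = 4.80

4.80


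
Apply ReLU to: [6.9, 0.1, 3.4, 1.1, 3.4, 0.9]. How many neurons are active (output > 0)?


ReLU(x) = max(0, x) for each element:
ReLU(6.9) = 6.9
ReLU(0.1) = 0.1
ReLU(3.4) = 3.4
ReLU(1.1) = 1.1
ReLU(3.4) = 3.4
ReLU(0.9) = 0.9
Active neurons (>0): 6

6


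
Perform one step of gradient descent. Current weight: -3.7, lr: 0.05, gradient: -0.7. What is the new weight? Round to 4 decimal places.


w_new = w_old - lr * gradient
= -3.7 - 0.05 * -0.7
= -3.7 - (-0.035)
= -3.6650

-3.6650


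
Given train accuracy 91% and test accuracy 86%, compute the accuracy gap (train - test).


Gap = train_accuracy - test_accuracy
= 91 - 86
= 5%
This moderate gap may indicate mild overfitting.

5


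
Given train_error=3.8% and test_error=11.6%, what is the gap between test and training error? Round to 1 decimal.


Generalization gap = test_error - train_error
= 11.6 - 3.8
= 7.8%
A moderate gap.

7.8


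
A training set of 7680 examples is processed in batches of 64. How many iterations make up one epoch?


Iterations per epoch = dataset_size / batch_size
= 7680 / 64
= 120

120


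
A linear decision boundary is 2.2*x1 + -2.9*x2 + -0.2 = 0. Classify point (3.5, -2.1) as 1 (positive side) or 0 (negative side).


Compute 2.2 * 3.5 + -2.9 * -2.1 + -0.2
= 7.7 + 6.09 + -0.2
= 13.59
Since 13.59 >= 0, the point is on the positive side.

1


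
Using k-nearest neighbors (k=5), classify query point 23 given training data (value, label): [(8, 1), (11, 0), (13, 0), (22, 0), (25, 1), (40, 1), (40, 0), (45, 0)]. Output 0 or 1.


Distances from query 23:
Point 22 (class 0): distance = 1
Point 25 (class 1): distance = 2
Point 13 (class 0): distance = 10
Point 11 (class 0): distance = 12
Point 8 (class 1): distance = 15
K=5 nearest neighbors: classes = [0, 1, 0, 0, 1]
Votes for class 1: 2 / 5
Majority vote => class 0

0


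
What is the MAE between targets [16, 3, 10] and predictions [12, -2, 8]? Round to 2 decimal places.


Absolute errors: [4, 5, 2]
Sum of absolute errors = 11
MAE = 11 / 3 = 3.67

3.67


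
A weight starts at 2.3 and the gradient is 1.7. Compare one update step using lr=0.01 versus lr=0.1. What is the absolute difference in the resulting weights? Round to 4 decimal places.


With lr=0.01: w_new = 2.3 - 0.01 * 1.7 = 2.283
With lr=0.1: w_new = 2.3 - 0.1 * 1.7 = 2.13
Absolute difference = |2.283 - 2.13|
= 0.1530

0.1530


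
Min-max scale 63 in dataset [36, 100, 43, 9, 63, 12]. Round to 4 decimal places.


Min = 9, Max = 100
Range = 100 - 9 = 91
Scaled = (x - min) / (max - min)
= (63 - 9) / 91
= 54 / 91
= 0.5934

0.5934


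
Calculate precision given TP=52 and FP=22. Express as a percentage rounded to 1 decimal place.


Precision = TP / (TP + FP) * 100
= 52 / (52 + 22)
= 52 / 74
= 0.7027
= 70.3%

70.3


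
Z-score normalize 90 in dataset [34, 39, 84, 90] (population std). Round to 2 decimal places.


Mean = (34 + 39 + 84 + 90) / 4 = 61.75
Variance = sum((x_i - mean)^2) / n = 645.1875
Std = sqrt(645.1875) = 25.4005
Z = (x - mean) / std
= (90 - 61.75) / 25.4005
= 28.25 / 25.4005
= 1.11

1.11


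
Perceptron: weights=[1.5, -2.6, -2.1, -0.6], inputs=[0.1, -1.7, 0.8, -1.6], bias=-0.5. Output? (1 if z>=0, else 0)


z = w . x + b
= 1.5*0.1 + -2.6*-1.7 + -2.1*0.8 + -0.6*-1.6 + -0.5
= 0.15 + 4.42 + -1.68 + 0.96 + -0.5
= 3.85 + -0.5
= 3.35
Since z = 3.35 >= 0, output = 1

1


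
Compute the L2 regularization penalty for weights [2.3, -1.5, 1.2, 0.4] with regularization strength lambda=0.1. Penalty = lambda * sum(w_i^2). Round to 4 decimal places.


Squaring each weight:
2.3^2 = 5.29
(-1.5)^2 = 2.25
1.2^2 = 1.44
0.4^2 = 0.16
Sum of squares = 9.14
Penalty = 0.1 * 9.14 = 0.9140

0.9140


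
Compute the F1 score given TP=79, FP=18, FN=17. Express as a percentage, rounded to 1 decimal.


Precision = TP / (TP + FP) = 79 / 97 = 0.8144
Recall = TP / (TP + FN) = 79 / 96 = 0.8229
F1 = 2 * P * R / (P + R)
= 2 * 0.8144 * 0.8229 / (0.8144 + 0.8229)
= 1.3404 / 1.6373
= 0.8187
As percentage: 81.9%

81.9


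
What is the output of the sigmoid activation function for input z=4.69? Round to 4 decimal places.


sigmoid(z) = 1 / (1 + exp(-z))
exp(-(4.69)) = exp(-4.69) = 0.0092
1 + 0.0092 = 1.0092
1 / 1.0092 = 0.9909

0.9909


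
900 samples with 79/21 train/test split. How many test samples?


Train samples = 900 * 79% = 711
Test samples = 900 - 711
= 189

189


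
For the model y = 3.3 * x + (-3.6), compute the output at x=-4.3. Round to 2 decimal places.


y = 3.3 * -4.3 + (-3.6)
= -14.19 + (-3.6)
= -17.79

-17.79


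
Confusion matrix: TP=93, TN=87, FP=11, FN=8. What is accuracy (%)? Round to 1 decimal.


Accuracy = (TP + TN) / (TP + TN + FP + FN) * 100
= (93 + 87) / (93 + 87 + 11 + 8)
= 180 / 199
= 0.9045
= 90.5%

90.5


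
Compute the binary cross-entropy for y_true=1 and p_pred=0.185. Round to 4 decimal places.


For y=1: Loss = -log(p)
= -log(0.185)
= -(-1.6874)
= 1.6874

1.6874


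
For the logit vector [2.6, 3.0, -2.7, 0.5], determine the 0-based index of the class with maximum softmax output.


Softmax is a monotonic transformation, so it preserves the argmax.
We need to find the index of the maximum logit.
Index 0: 2.6
Index 1: 3.0
Index 2: -2.7
Index 3: 0.5
Maximum logit = 3.0 at index 1

1


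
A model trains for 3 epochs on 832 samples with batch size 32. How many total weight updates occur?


Iterations per epoch = 832 / 32 = 26
Total updates = iterations_per_epoch * epochs
= 26 * 3
= 78

78


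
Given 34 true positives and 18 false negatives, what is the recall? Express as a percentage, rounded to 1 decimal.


Recall = TP / (TP + FN) * 100
= 34 / (34 + 18)
= 34 / 52
= 0.6538
= 65.4%

65.4


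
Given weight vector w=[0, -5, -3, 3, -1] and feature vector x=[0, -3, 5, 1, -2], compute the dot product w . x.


Element-wise products:
0 * 0 = 0
-5 * -3 = 15
-3 * 5 = -15
3 * 1 = 3
-1 * -2 = 2
Sum = 0 + 15 + -15 + 3 + 2
= 5

5


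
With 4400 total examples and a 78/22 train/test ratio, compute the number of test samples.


Train samples = 4400 * 78% = 3432
Test samples = 4400 - 3432
= 968

968


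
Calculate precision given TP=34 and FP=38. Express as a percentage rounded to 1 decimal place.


Precision = TP / (TP + FP) * 100
= 34 / (34 + 38)
= 34 / 72
= 0.4722
= 47.2%

47.2


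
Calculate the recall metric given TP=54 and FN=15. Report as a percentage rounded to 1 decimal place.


Recall = TP / (TP + FN) * 100
= 54 / (54 + 15)
= 54 / 69
= 0.7826
= 78.3%

78.3


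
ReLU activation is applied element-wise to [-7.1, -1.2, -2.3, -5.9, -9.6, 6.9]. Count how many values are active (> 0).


ReLU(x) = max(0, x) for each element:
ReLU(-7.1) = 0
ReLU(-1.2) = 0
ReLU(-2.3) = 0
ReLU(-5.9) = 0
ReLU(-9.6) = 0
ReLU(6.9) = 6.9
Active neurons (>0): 1

1


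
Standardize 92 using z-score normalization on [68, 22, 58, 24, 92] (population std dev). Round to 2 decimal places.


Mean = (68 + 22 + 58 + 24 + 92) / 5 = 52.8
Variance = sum((x_i - mean)^2) / n = 714.56
Std = sqrt(714.56) = 26.7313
Z = (x - mean) / std
= (92 - 52.8) / 26.7313
= 39.2 / 26.7313
= 1.47

1.47


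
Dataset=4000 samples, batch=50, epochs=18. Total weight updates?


Iterations per epoch = 4000 / 50 = 80
Total updates = iterations_per_epoch * epochs
= 80 * 18
= 1440

1440


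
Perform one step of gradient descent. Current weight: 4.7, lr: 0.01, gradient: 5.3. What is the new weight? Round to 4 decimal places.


w_new = w_old - lr * gradient
= 4.7 - 0.01 * 5.3
= 4.7 - (0.053)
= 4.6470

4.6470


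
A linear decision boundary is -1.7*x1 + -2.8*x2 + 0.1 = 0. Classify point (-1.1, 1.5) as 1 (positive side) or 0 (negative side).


Compute -1.7 * -1.1 + -2.8 * 1.5 + 0.1
= 1.87 + -4.2 + 0.1
= -2.23
Since -2.23 < 0, the point is on the negative side.

0


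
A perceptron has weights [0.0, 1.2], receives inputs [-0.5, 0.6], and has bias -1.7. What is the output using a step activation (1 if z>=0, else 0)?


z = w . x + b
= 0.0*-0.5 + 1.2*0.6 + -1.7
= -0.0 + 0.72 + -1.7
= 0.72 + -1.7
= -0.98
Since z = -0.98 < 0, output = 0

0


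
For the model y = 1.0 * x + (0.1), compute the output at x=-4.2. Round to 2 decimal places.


y = 1.0 * -4.2 + (0.1)
= -4.2 + (0.1)
= -4.10

-4.10


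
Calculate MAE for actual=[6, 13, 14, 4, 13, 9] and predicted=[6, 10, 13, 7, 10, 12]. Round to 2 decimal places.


Absolute errors: [0, 3, 1, 3, 3, 3]
Sum of absolute errors = 13
MAE = 13 / 6 = 2.17

2.17


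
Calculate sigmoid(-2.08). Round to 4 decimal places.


sigmoid(z) = 1 / (1 + exp(-z))
exp(-(-2.08)) = exp(2.08) = 8.0045
1 + 8.0045 = 9.0045
1 / 9.0045 = 0.1111

0.1111


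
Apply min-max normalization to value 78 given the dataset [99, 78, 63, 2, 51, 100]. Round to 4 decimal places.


Min = 2, Max = 100
Range = 100 - 2 = 98
Scaled = (x - min) / (max - min)
= (78 - 2) / 98
= 76 / 98
= 0.7755

0.7755


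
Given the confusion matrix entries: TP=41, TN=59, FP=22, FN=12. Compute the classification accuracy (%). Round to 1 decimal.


Accuracy = (TP + TN) / (TP + TN + FP + FN) * 100
= (41 + 59) / (41 + 59 + 22 + 12)
= 100 / 134
= 0.7463
= 74.6%

74.6


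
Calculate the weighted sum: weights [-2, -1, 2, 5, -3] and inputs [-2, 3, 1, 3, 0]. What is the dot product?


Element-wise products:
-2 * -2 = 4
-1 * 3 = -3
2 * 1 = 2
5 * 3 = 15
-3 * 0 = 0
Sum = 4 + -3 + 2 + 15 + 0
= 18

18


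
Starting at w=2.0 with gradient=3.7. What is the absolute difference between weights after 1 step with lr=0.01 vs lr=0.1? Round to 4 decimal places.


With lr=0.01: w_new = 2.0 - 0.01 * 3.7 = 1.963
With lr=0.1: w_new = 2.0 - 0.1 * 3.7 = 1.63
Absolute difference = |1.963 - 1.63|
= 0.3330

0.3330


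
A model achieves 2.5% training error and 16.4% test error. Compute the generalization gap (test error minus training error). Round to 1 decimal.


Generalization gap = test_error - train_error
= 16.4 - 2.5
= 13.9%
A large gap suggests overfitting.

13.9


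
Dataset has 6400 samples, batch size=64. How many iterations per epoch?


Iterations per epoch = dataset_size / batch_size
= 6400 / 64
= 100

100


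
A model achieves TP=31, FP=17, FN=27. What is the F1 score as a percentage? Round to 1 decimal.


Precision = TP / (TP + FP) = 31 / 48 = 0.6458
Recall = TP / (TP + FN) = 31 / 58 = 0.5345
F1 = 2 * P * R / (P + R)
= 2 * 0.6458 * 0.5345 / (0.6458 + 0.5345)
= 0.6904 / 1.1803
= 0.5849
As percentage: 58.5%

58.5


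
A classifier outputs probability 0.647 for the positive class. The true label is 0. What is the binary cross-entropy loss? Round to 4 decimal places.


For y=0: Loss = -log(1-p)
= -log(1 - 0.647)
= -log(0.353)
= -(-1.0413)
= 1.0413

1.0413


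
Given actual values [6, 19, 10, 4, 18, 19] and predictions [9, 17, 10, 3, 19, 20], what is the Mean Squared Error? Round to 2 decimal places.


Differences: [-3, 2, 0, 1, -1, -1]
Squared errors: [9, 4, 0, 1, 1, 1]
Sum of squared errors = 16
MSE = 16 / 6 = 2.67

2.67


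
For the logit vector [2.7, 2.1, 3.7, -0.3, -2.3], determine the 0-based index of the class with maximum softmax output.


Softmax is a monotonic transformation, so it preserves the argmax.
We need to find the index of the maximum logit.
Index 0: 2.7
Index 1: 2.1
Index 2: 3.7
Index 3: -0.3
Index 4: -2.3
Maximum logit = 3.7 at index 2

2


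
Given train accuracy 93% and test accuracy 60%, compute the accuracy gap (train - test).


Gap = train_accuracy - test_accuracy
= 93 - 60
= 33%
This large gap strongly indicates overfitting.

33


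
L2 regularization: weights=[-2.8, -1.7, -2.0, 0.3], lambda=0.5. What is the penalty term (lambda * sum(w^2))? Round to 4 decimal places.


Squaring each weight:
(-2.8)^2 = 7.84
(-1.7)^2 = 2.89
(-2.0)^2 = 4.0
0.3^2 = 0.09
Sum of squares = 14.82
Penalty = 0.5 * 14.82 = 7.4100

7.4100


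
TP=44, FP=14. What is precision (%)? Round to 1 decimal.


Precision = TP / (TP + FP) * 100
= 44 / (44 + 14)
= 44 / 58
= 0.7586
= 75.9%

75.9


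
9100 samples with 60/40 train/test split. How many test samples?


Train samples = 9100 * 60% = 5460
Test samples = 9100 - 5460
= 3640

3640


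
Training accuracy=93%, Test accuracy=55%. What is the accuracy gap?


Gap = train_accuracy - test_accuracy
= 93 - 55
= 38%
This large gap strongly indicates overfitting.

38


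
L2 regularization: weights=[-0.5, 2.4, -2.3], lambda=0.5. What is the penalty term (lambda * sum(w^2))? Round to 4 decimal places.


Squaring each weight:
(-0.5)^2 = 0.25
2.4^2 = 5.76
(-2.3)^2 = 5.29
Sum of squares = 11.3
Penalty = 0.5 * 11.3 = 5.6500

5.6500


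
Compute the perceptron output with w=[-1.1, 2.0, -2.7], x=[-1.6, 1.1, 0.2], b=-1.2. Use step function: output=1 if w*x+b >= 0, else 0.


z = w . x + b
= -1.1*-1.6 + 2.0*1.1 + -2.7*0.2 + -1.2
= 1.76 + 2.2 + -0.54 + -1.2
= 3.42 + -1.2
= 2.22
Since z = 2.22 >= 0, output = 1

1


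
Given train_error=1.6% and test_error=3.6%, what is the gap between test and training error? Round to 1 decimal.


Generalization gap = test_error - train_error
= 3.6 - 1.6
= 2.0%
A moderate gap.

2.0


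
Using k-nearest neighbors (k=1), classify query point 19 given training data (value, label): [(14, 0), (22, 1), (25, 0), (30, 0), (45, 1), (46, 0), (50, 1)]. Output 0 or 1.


Distances from query 19:
Point 22 (class 1): distance = 3
K=1 nearest neighbors: classes = [1]
Votes for class 1: 1 / 1
Majority vote => class 1

1


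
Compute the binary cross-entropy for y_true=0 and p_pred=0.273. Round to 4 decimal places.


For y=0: Loss = -log(1-p)
= -log(1 - 0.273)
= -log(0.727)
= -(-0.3188)
= 0.3188

0.3188


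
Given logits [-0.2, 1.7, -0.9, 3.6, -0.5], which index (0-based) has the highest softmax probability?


Softmax is a monotonic transformation, so it preserves the argmax.
We need to find the index of the maximum logit.
Index 0: -0.2
Index 1: 1.7
Index 2: -0.9
Index 3: 3.6
Index 4: -0.5
Maximum logit = 3.6 at index 3

3


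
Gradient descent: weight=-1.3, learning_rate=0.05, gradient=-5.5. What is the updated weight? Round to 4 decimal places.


w_new = w_old - lr * gradient
= -1.3 - 0.05 * -5.5
= -1.3 - (-0.275)
= -1.0250

-1.0250


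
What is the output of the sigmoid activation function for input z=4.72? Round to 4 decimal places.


sigmoid(z) = 1 / (1 + exp(-z))
exp(-(4.72)) = exp(-4.72) = 0.0089
1 + 0.0089 = 1.0089
1 / 1.0089 = 0.9912

0.9912


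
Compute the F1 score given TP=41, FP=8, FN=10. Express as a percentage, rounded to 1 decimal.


Precision = TP / (TP + FP) = 41 / 49 = 0.8367
Recall = TP / (TP + FN) = 41 / 51 = 0.8039
F1 = 2 * P * R / (P + R)
= 2 * 0.8367 * 0.8039 / (0.8367 + 0.8039)
= 1.3453 / 1.6407
= 0.82
As percentage: 82.0%

82.0


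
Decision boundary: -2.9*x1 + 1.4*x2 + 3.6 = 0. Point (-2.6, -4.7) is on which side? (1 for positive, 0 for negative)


Compute -2.9 * -2.6 + 1.4 * -4.7 + 3.6
= 7.54 + -6.58 + 3.6
= 4.56
Since 4.56 >= 0, the point is on the positive side.

1


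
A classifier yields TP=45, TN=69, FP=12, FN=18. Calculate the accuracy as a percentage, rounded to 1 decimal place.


Accuracy = (TP + TN) / (TP + TN + FP + FN) * 100
= (45 + 69) / (45 + 69 + 12 + 18)
= 114 / 144
= 0.7917
= 79.2%

79.2


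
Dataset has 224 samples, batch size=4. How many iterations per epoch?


Iterations per epoch = dataset_size / batch_size
= 224 / 4
= 56

56


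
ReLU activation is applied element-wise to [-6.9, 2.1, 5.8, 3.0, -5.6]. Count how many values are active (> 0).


ReLU(x) = max(0, x) for each element:
ReLU(-6.9) = 0
ReLU(2.1) = 2.1
ReLU(5.8) = 5.8
ReLU(3.0) = 3.0
ReLU(-5.6) = 0
Active neurons (>0): 3

3


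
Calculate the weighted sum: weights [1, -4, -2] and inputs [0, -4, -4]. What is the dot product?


Element-wise products:
1 * 0 = 0
-4 * -4 = 16
-2 * -4 = 8
Sum = 0 + 16 + 8
= 24

24


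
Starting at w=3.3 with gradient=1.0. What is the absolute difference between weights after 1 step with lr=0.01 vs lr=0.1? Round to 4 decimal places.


With lr=0.01: w_new = 3.3 - 0.01 * 1.0 = 3.29
With lr=0.1: w_new = 3.3 - 0.1 * 1.0 = 3.2
Absolute difference = |3.29 - 3.2|
= 0.0900

0.0900


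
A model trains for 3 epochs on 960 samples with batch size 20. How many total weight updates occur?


Iterations per epoch = 960 / 20 = 48
Total updates = iterations_per_epoch * epochs
= 48 * 3
= 144

144


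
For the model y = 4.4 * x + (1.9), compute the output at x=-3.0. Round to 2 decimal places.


y = 4.4 * -3.0 + (1.9)
= -13.2 + (1.9)
= -11.30

-11.30


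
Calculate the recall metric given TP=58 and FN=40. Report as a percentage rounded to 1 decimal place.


Recall = TP / (TP + FN) * 100
= 58 / (58 + 40)
= 58 / 98
= 0.5918
= 59.2%

59.2


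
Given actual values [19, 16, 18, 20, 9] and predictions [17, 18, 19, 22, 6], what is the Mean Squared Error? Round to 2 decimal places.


Differences: [2, -2, -1, -2, 3]
Squared errors: [4, 4, 1, 4, 9]
Sum of squared errors = 22
MSE = 22 / 5 = 4.40

4.40


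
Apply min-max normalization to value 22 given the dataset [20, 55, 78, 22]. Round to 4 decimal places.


Min = 20, Max = 78
Range = 78 - 20 = 58
Scaled = (x - min) / (max - min)
= (22 - 20) / 58
= 2 / 58
= 0.0345

0.0345


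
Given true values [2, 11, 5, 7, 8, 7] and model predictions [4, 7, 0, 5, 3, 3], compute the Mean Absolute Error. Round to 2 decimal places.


Absolute errors: [2, 4, 5, 2, 5, 4]
Sum of absolute errors = 22
MAE = 22 / 6 = 3.67

3.67


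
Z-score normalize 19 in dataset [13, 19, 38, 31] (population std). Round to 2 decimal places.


Mean = (13 + 19 + 38 + 31) / 4 = 25.25
Variance = sum((x_i - mean)^2) / n = 96.1875
Std = sqrt(96.1875) = 9.8075
Z = (x - mean) / std
= (19 - 25.25) / 9.8075
= -6.25 / 9.8075
= -0.64

-0.64


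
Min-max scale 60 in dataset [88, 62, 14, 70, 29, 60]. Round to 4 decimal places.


Min = 14, Max = 88
Range = 88 - 14 = 74
Scaled = (x - min) / (max - min)
= (60 - 14) / 74
= 46 / 74
= 0.6216

0.6216


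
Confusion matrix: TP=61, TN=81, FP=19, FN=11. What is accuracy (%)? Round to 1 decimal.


Accuracy = (TP + TN) / (TP + TN + FP + FN) * 100
= (61 + 81) / (61 + 81 + 19 + 11)
= 142 / 172
= 0.8256
= 82.6%

82.6


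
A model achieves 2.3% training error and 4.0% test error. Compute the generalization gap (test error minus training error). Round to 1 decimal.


Generalization gap = test_error - train_error
= 4.0 - 2.3
= 1.7%
A small gap suggests good generalization.

1.7


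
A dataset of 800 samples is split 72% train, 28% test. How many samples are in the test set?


Train samples = 800 * 72% = 576
Test samples = 800 - 576
= 224

224


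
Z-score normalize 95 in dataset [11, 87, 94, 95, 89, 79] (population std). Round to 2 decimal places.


Mean = (11 + 87 + 94 + 95 + 89 + 79) / 6 = 75.8333
Variance = sum((x_i - mean)^2) / n = 868.1389
Std = sqrt(868.1389) = 29.4642
Z = (x - mean) / std
= (95 - 75.8333) / 29.4642
= 19.1667 / 29.4642
= 0.65

0.65


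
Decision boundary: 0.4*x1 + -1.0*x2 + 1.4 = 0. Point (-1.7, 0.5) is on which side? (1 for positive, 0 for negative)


Compute 0.4 * -1.7 + -1.0 * 0.5 + 1.4
= -0.68 + -0.5 + 1.4
= 0.22
Since 0.22 >= 0, the point is on the positive side.

1


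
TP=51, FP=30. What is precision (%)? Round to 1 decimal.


Precision = TP / (TP + FP) * 100
= 51 / (51 + 30)
= 51 / 81
= 0.6296
= 63.0%

63.0


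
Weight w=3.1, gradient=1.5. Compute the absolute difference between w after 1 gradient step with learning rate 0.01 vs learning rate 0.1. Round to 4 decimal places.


With lr=0.01: w_new = 3.1 - 0.01 * 1.5 = 3.085
With lr=0.1: w_new = 3.1 - 0.1 * 1.5 = 2.95
Absolute difference = |3.085 - 2.95|
= 0.1350

0.1350


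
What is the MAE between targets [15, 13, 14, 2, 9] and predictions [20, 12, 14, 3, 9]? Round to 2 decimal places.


Absolute errors: [5, 1, 0, 1, 0]
Sum of absolute errors = 7
MAE = 7 / 5 = 1.40

1.40


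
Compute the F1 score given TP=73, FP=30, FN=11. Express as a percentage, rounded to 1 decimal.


Precision = TP / (TP + FP) = 73 / 103 = 0.7087
Recall = TP / (TP + FN) = 73 / 84 = 0.869
F1 = 2 * P * R / (P + R)
= 2 * 0.7087 * 0.869 / (0.7087 + 0.869)
= 1.2319 / 1.5778
= 0.7807
As percentage: 78.1%

78.1


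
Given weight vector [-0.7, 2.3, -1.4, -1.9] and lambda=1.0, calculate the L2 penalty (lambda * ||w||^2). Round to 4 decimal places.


Squaring each weight:
(-0.7)^2 = 0.49
2.3^2 = 5.29
(-1.4)^2 = 1.96
(-1.9)^2 = 3.61
Sum of squares = 11.35
Penalty = 1.0 * 11.35 = 11.3500

11.3500


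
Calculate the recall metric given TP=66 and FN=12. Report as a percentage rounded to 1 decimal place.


Recall = TP / (TP + FN) * 100
= 66 / (66 + 12)
= 66 / 78
= 0.8462
= 84.6%

84.6


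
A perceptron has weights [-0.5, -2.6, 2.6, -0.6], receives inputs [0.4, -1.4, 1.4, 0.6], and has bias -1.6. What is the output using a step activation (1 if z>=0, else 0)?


z = w . x + b
= -0.5*0.4 + -2.6*-1.4 + 2.6*1.4 + -0.6*0.6 + -1.6
= -0.2 + 3.64 + 3.64 + -0.36 + -1.6
= 6.72 + -1.6
= 5.12
Since z = 5.12 >= 0, output = 1

1


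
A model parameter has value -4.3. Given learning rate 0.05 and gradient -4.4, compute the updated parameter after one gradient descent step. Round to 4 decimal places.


w_new = w_old - lr * gradient
= -4.3 - 0.05 * -4.4
= -4.3 - (-0.22)
= -4.0800

-4.0800


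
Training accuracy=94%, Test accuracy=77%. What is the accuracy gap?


Gap = train_accuracy - test_accuracy
= 94 - 77
= 17%
This gap suggests the model is overfitting.

17
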